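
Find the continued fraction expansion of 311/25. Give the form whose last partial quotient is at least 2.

311 = 12*25 + 11
25 = 2*11 + 3
11 = 3*3 + 2
3 = 1*2 + 1
2 = 2*1 + 0  (stop)
So 311/25 = [12; 2, 3, 1, 2].

[12; 2, 3, 1, 2]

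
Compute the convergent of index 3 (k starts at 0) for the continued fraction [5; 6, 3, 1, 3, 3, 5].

Using pₖ = aₖpₖ₋₁ + pₖ₋₂, qₖ = aₖqₖ₋₁ + qₖ₋₂ (with p₋₁=1, p₋₂=0, q₋₁=0, q₋₂=1):
  k=0: a=5, p=5, q=1
  k=1: a=6, p=31, q=6
  k=2: a=3, p=98, q=19
  k=3: a=1, p=129, q=25

129/25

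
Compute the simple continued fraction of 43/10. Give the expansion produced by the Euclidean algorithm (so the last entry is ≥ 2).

43 = 4×10 + 3
10 = 3×3 + 1
3 = 3×1 + 0  (stop)
So 43/10 = [4; 3, 3].

[4; 3, 3]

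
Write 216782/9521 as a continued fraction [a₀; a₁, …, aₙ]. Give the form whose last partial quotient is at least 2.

216782 = 22·9521 + 7320
9521 = 1·7320 + 2201
7320 = 3·2201 + 717
2201 = 3·717 + 50
717 = 14·50 + 17
50 = 2·17 + 16
17 = 1·16 + 1
16 = 16·1 + 0  (stop)
So 216782/9521 = [22; 1, 3, 3, 14, 2, 1, 16].

[22; 1, 3, 3, 14, 2, 1, 16]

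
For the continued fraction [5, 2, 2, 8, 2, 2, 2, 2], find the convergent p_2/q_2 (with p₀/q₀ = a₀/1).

27/5

Using pₖ = aₖpₖ₋₁ + pₖ₋₂, qₖ = aₖqₖ₋₁ + qₖ₋₂ (with p₋₁=1, p₋₂=0, q₋₁=0, q₋₂=1):
  k=0: a=5, p=5, q=1
  k=1: a=2, p=11, q=2
  k=2: a=2, p=27, q=5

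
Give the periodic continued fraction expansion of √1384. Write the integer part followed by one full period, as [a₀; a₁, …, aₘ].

[37; 4, 1, 17, 1, 4, 74]

a₀ = ⌊√1384⌋ = 37.
With m₀=0, d₀=1 and mₖ₊₁ = dₖaₖ − mₖ, dₖ₊₁ = (n − mₖ₊₁²)/dₖ, aₖ₊₁ = ⌊(a₀+mₖ₊₁)/dₖ₊₁⌋:
  k=1: m=37, d=15, a=4
  k=2: m=23, d=57, a=1
  k=3: m=34, d=4, a=17
  k=4: m=34, d=57, a=1
  k=5: m=23, d=15, a=4
  k=6: m=37, d=1, a=74
d=1 and a=2a₀=74 at k=6, so the next step gives (m, d) = (37, 15) again — its k=1 value — and the period has length 6.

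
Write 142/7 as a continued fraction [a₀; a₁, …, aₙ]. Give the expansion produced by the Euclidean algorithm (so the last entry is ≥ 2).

142 = 20·7 + 2
7 = 3·2 + 1
2 = 2·1 + 0  (stop)
So 142/7 = [20; 3, 2].

[20; 3, 2]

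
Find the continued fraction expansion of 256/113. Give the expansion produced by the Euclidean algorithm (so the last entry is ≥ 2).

256 = 2·113 + 30
113 = 3·30 + 23
30 = 1·23 + 7
23 = 3·7 + 2
7 = 3·2 + 1
2 = 2·1 + 0  (stop)
So 256/113 = [2; 3, 1, 3, 3, 2].

[2; 3, 1, 3, 3, 2]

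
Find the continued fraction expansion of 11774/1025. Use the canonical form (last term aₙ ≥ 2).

11774 = 11*1025 + 499
1025 = 2*499 + 27
499 = 18*27 + 13
27 = 2*13 + 1
13 = 13*1 + 0  (stop)
So 11774/1025 = [11; 2, 18, 2, 13].

[11; 2, 18, 2, 13]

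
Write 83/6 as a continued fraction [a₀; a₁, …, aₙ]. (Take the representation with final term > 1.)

83 = 13·6 + 5
6 = 1·5 + 1
5 = 5·1 + 0  (stop)
So 83/6 = [13; 1, 5].

[13; 1, 5]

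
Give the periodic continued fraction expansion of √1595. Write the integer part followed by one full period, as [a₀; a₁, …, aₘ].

a₀ = ⌊√1595⌋ = 39.
With m₀=0, d₀=1 and mₖ₊₁ = dₖaₖ − mₖ, dₖ₊₁ = (n − mₖ₊₁²)/dₖ, aₖ₊₁ = ⌊(a₀+mₖ₊₁)/dₖ₊₁⌋:
  k=1: m=39, d=74, a=1
  k=2: m=35, d=5, a=14
  k=3: m=35, d=74, a=1
  k=4: m=39, d=1, a=78
d=1 and a=2a₀=78 at k=4, so the next step gives (m, d) = (39, 74) again — its k=1 value — and the period has length 4.

[39; 1, 14, 1, 78]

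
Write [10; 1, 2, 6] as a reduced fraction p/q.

Using pₖ = aₖpₖ₋₁ + pₖ₋₂ and qₖ = aₖqₖ₋₁ + qₖ₋₂:
  k=0: a=10, p=10, q=1
  k=1: a=1, p=11, q=1
  k=2: a=2, p=32, q=3
  k=3: a=6, p=203, q=19

203/19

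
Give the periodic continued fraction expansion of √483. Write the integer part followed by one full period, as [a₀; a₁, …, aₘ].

a₀ = ⌊√483⌋ = 21.
With m₀=0, d₀=1 and mₖ₊₁ = dₖaₖ − mₖ, dₖ₊₁ = (n − mₖ₊₁²)/dₖ, aₖ₊₁ = ⌊(a₀+mₖ₊₁)/dₖ₊₁⌋:
  k=1: m=21, d=42, a=1
  k=2: m=21, d=1, a=42
d=1 and a=2a₀=42 at k=2, so the next step gives (m, d) = (21, 42) again — its k=1 value — and the period has length 2.

[21; 1, 42]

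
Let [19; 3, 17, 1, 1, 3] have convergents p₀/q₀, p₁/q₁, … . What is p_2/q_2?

Using pₖ = aₖpₖ₋₁ + pₖ₋₂, qₖ = aₖqₖ₋₁ + qₖ₋₂ (with p₋₁=1, p₋₂=0, q₋₁=0, q₋₂=1):
  k=0: a=19, p=19, q=1
  k=1: a=3, p=58, q=3
  k=2: a=17, p=1005, q=52

1005/52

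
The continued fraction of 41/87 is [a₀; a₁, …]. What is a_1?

2

41 = 0·87 + 41   →  a_0 = 0
87 = 2·41 + 5   →  a_1 = 2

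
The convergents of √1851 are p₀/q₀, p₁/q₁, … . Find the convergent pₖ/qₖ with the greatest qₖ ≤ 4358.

159143/3699

√1851 = [43; 43, 86, …] (period length 2).
Convergents:
  p_0/q_0 = 43/1
  p_1/q_1 = 1850/43
  p_2/q_2 = 159143/3699
  p_3/q_3 = 6844999/159100
q_2 = 3699 ≤ 4358 < 159100 = q_3, so the answer is 159143/3699.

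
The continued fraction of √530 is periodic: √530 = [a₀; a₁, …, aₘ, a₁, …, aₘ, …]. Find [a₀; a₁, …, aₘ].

[23; 46]

a₀ = ⌊√530⌋ = 23.
With m₀=0, d₀=1 and mₖ₊₁ = dₖaₖ − mₖ, dₖ₊₁ = (n − mₖ₊₁²)/dₖ, aₖ₊₁ = ⌊(a₀+mₖ₊₁)/dₖ₊₁⌋:
  k=1: m=23, d=1, a=46
d=1 and a=2a₀=46 at k=1, so the next step gives (m, d) = (23, 1) again — its k=1 value — and the period has length 1.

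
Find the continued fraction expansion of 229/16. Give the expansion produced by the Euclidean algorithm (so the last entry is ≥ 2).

[14; 3, 5]

229 = 14·16 + 5
16 = 3·5 + 1
5 = 5·1 + 0  (stop)
So 229/16 = [14; 3, 5].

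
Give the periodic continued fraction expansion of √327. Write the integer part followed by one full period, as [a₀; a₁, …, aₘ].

a₀ = ⌊√327⌋ = 18.
With m₀=0, d₀=1 and mₖ₊₁ = dₖaₖ − mₖ, dₖ₊₁ = (n − mₖ₊₁²)/dₖ, aₖ₊₁ = ⌊(a₀+mₖ₊₁)/dₖ₊₁⌋:
  k=1: m=18, d=3, a=12
  k=2: m=18, d=1, a=36
d=1 and a=2a₀=36 at k=2, so the next step gives (m, d) = (18, 3) again — its k=1 value — and the period has length 2.

[18; 12, 36]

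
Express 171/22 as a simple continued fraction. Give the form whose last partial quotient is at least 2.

171 = 7*22 + 17
22 = 1*17 + 5
17 = 3*5 + 2
5 = 2*2 + 1
2 = 2*1 + 0  (stop)
So 171/22 = [7; 1, 3, 2, 2].

[7; 1, 3, 2, 2]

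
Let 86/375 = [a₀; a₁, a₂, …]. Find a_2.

2

86 = 0·375 + 86   →  a_0 = 0
375 = 4·86 + 31   →  a_1 = 4
86 = 2·31 + 24   →  a_2 = 2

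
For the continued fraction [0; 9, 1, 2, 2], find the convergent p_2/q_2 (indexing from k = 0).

1/10

Using pₖ = aₖpₖ₋₁ + pₖ₋₂, qₖ = aₖqₖ₋₁ + qₖ₋₂ (with p₋₁=1, p₋₂=0, q₋₁=0, q₋₂=1):
  k=0: a=0, p=0, q=1
  k=1: a=9, p=1, q=9
  k=2: a=1, p=1, q=10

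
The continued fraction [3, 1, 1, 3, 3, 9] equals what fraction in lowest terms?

763/214

Fold from the inside: start with 9/1.
  3 + 1/9 = 28/9
  3 + 9/28 = 93/28
  1 + 28/93 = 121/93
  1 + 93/121 = 214/121
  3 + 121/214 = 763/214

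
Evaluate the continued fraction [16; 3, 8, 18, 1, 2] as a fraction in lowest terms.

Using pₖ = aₖpₖ₋₁ + pₖ₋₂ and qₖ = aₖqₖ₋₁ + qₖ₋₂:
  k=0: a=16, p=16, q=1
  k=1: a=3, p=49, q=3
  k=2: a=8, p=408, q=25
  k=3: a=18, p=7393, q=453
  k=4: a=1, p=7801, q=478
  k=5: a=2, p=22995, q=1409

22995/1409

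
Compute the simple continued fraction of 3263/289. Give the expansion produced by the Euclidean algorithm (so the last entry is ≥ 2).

3263 = 11×289 + 84
289 = 3×84 + 37
84 = 2×37 + 10
37 = 3×10 + 7
10 = 1×7 + 3
7 = 2×3 + 1
3 = 3×1 + 0  (stop)
So 3263/289 = [11; 3, 2, 3, 1, 2, 3].

[11; 3, 2, 3, 1, 2, 3]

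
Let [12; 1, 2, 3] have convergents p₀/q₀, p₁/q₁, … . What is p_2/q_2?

Using pₖ = aₖpₖ₋₁ + pₖ₋₂, qₖ = aₖqₖ₋₁ + qₖ₋₂ (with p₋₁=1, p₋₂=0, q₋₁=0, q₋₂=1):
  k=0: a=12, p=12, q=1
  k=1: a=1, p=13, q=1
  k=2: a=2, p=38, q=3

38/3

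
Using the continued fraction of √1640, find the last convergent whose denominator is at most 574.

13121/324

√1640 = [40; 2, 80, …] (period length 2).
Convergents:
  p_0/q_0 = 40/1
  p_1/q_1 = 81/2
  p_2/q_2 = 6520/161
  p_3/q_3 = 13121/324
  p_4/q_4 = 1056200/26081
q_3 = 324 ≤ 574 < 26081 = q_4, so the answer is 13121/324.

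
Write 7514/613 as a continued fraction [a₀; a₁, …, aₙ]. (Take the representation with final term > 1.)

[12; 3, 1, 7, 3, 6]

7514 = 12·613 + 158
613 = 3·158 + 139
158 = 1·139 + 19
139 = 7·19 + 6
19 = 3·6 + 1
6 = 6·1 + 0  (stop)
So 7514/613 = [12; 3, 1, 7, 3, 6].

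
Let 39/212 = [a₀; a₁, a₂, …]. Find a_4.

39 = 0·212 + 39   →  a_0 = 0
212 = 5·39 + 17   →  a_1 = 5
39 = 2·17 + 5   →  a_2 = 2
17 = 3·5 + 2   →  a_3 = 3
5 = 2·2 + 1   →  a_4 = 2

2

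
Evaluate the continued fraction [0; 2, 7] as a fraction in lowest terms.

7/15

Fold from the inside: start with 7/1.
  2 + 1/7 = 15/7
  0 + 7/15 = 7/15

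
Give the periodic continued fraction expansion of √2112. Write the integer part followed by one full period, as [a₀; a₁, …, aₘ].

[45; 1, 21, 1, 90]

a₀ = ⌊√2112⌋ = 45.
With m₀=0, d₀=1 and mₖ₊₁ = dₖaₖ − mₖ, dₖ₊₁ = (n − mₖ₊₁²)/dₖ, aₖ₊₁ = ⌊(a₀+mₖ₊₁)/dₖ₊₁⌋:
  k=1: m=45, d=87, a=1
  k=2: m=42, d=4, a=21
  k=3: m=42, d=87, a=1
  k=4: m=45, d=1, a=90
d=1 and a=2a₀=90 at k=4, so the next step gives (m, d) = (45, 87) again — its k=1 value — and the period has length 4.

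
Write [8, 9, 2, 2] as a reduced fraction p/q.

Using pₖ = aₖpₖ₋₁ + pₖ₋₂ and qₖ = aₖqₖ₋₁ + qₖ₋₂:
  k=0: a=8, p=8, q=1
  k=1: a=9, p=73, q=9
  k=2: a=2, p=154, q=19
  k=3: a=2, p=381, q=47

381/47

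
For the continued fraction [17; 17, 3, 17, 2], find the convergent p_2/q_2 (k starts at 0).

887/52

Using pₖ = aₖpₖ₋₁ + pₖ₋₂, qₖ = aₖqₖ₋₁ + qₖ₋₂ (with p₋₁=1, p₋₂=0, q₋₁=0, q₋₂=1):
  k=0: a=17, p=17, q=1
  k=1: a=17, p=290, q=17
  k=2: a=3, p=887, q=52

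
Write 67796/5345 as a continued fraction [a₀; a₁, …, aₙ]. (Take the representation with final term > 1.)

[12; 1, 2, 6, 13, 4, 5]

67796 = 12×5345 + 3656
5345 = 1×3656 + 1689
3656 = 2×1689 + 278
1689 = 6×278 + 21
278 = 13×21 + 5
21 = 4×5 + 1
5 = 5×1 + 0  (stop)
So 67796/5345 = [12; 1, 2, 6, 13, 4, 5].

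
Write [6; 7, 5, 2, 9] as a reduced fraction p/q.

4586/747

Fold from the inside: start with 9/1.
  2 + 1/9 = 19/9
  5 + 9/19 = 104/19
  7 + 19/104 = 747/104
  6 + 104/747 = 4586/747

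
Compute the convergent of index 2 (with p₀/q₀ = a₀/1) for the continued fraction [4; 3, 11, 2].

Using pₖ = aₖpₖ₋₁ + pₖ₋₂, qₖ = aₖqₖ₋₁ + qₖ₋₂ (with p₋₁=1, p₋₂=0, q₋₁=0, q₋₂=1):
  k=0: a=4, p=4, q=1
  k=1: a=3, p=13, q=3
  k=2: a=11, p=147, q=34

147/34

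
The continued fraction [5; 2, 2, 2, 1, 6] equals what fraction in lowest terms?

617/114

Fold from the inside: start with 6/1.
  1 + 1/6 = 7/6
  2 + 6/7 = 20/7
  2 + 7/20 = 47/20
  2 + 20/47 = 114/47
  5 + 47/114 = 617/114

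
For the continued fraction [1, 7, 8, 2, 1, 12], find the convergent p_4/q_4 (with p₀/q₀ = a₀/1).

Using pₖ = aₖpₖ₋₁ + pₖ₋₂, qₖ = aₖqₖ₋₁ + qₖ₋₂ (with p₋₁=1, p₋₂=0, q₋₁=0, q₋₂=1):
  k=0: a=1, p=1, q=1
  k=1: a=7, p=8, q=7
  k=2: a=8, p=65, q=57
  k=3: a=2, p=138, q=121
  k=4: a=1, p=203, q=178

203/178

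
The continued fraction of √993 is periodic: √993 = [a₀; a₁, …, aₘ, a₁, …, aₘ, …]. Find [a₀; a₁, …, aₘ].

a₀ = ⌊√993⌋ = 31.
With m₀=0, d₀=1 and mₖ₊₁ = dₖaₖ − mₖ, dₖ₊₁ = (n − mₖ₊₁²)/dₖ, aₖ₊₁ = ⌊(a₀+mₖ₊₁)/dₖ₊₁⌋:
  k=1: m=31, d=32, a=1
  k=2: m=1, d=31, a=1
  k=3: m=30, d=3, a=20
  k=4: m=30, d=31, a=1
  k=5: m=1, d=32, a=1
  k=6: m=31, d=1, a=62
d=1 and a=2a₀=62 at k=6, so the next step gives (m, d) = (31, 32) again — its k=1 value — and the period has length 6.

[31; 1, 1, 20, 1, 1, 62]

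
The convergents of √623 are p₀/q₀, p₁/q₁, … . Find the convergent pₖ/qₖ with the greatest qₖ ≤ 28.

624/25

√623 = [24; 1, 23, 1, 48, …] (period length 4).
Convergents:
  p_0/q_0 = 24/1
  p_1/q_1 = 25/1
  p_2/q_2 = 599/24
  p_3/q_3 = 624/25
  p_4/q_4 = 30551/1224
q_3 = 25 ≤ 28 < 1224 = q_4, so the answer is 624/25.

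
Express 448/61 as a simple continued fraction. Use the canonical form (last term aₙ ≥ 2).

448 = 7·61 + 21
61 = 2·21 + 19
21 = 1·19 + 2
19 = 9·2 + 1
2 = 2·1 + 0  (stop)
So 448/61 = [7; 2, 1, 9, 2].

[7; 2, 1, 9, 2]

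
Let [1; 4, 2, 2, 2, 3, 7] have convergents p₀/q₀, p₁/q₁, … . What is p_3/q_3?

27/22

Using pₖ = aₖpₖ₋₁ + pₖ₋₂, qₖ = aₖqₖ₋₁ + qₖ₋₂ (with p₋₁=1, p₋₂=0, q₋₁=0, q₋₂=1):
  k=0: a=1, p=1, q=1
  k=1: a=4, p=5, q=4
  k=2: a=2, p=11, q=9
  k=3: a=2, p=27, q=22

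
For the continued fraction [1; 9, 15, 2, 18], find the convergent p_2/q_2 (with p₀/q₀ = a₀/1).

151/136

Using pₖ = aₖpₖ₋₁ + pₖ₋₂, qₖ = aₖqₖ₋₁ + qₖ₋₂ (with p₋₁=1, p₋₂=0, q₋₁=0, q₋₂=1):
  k=0: a=1, p=1, q=1
  k=1: a=9, p=10, q=9
  k=2: a=15, p=151, q=136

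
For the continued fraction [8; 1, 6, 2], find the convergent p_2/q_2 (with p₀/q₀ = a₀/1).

62/7

Using pₖ = aₖpₖ₋₁ + pₖ₋₂, qₖ = aₖqₖ₋₁ + qₖ₋₂ (with p₋₁=1, p₋₂=0, q₋₁=0, q₋₂=1):
  k=0: a=8, p=8, q=1
  k=1: a=1, p=9, q=1
  k=2: a=6, p=62, q=7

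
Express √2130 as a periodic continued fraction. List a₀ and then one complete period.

[46; 6, 1, 1, 2, 1, 1, 6, 92]

a₀ = ⌊√2130⌋ = 46.
With m₀=0, d₀=1 and mₖ₊₁ = dₖaₖ − mₖ, dₖ₊₁ = (n − mₖ₊₁²)/dₖ, aₖ₊₁ = ⌊(a₀+mₖ₊₁)/dₖ₊₁⌋:
  k=1: m=46, d=14, a=6
  k=2: m=38, d=49, a=1
  k=3: m=11, d=41, a=1
  k=4: m=30, d=30, a=2
  k=5: m=30, d=41, a=1
  k=6: m=11, d=49, a=1
  k=7: m=38, d=14, a=6
  k=8: m=46, d=1, a=92
d=1 and a=2a₀=92 at k=8, so the next step gives (m, d) = (46, 14) again — its k=1 value — and the period has length 8.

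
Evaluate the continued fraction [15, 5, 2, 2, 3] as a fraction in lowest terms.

1397/92

Fold from the inside: start with 3/1.
  2 + 1/3 = 7/3
  2 + 3/7 = 17/7
  5 + 7/17 = 92/17
  15 + 17/92 = 1397/92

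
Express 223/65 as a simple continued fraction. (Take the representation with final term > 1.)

[3; 2, 3, 9]

223 = 3×65 + 28
65 = 2×28 + 9
28 = 3×9 + 1
9 = 9×1 + 0  (stop)
So 223/65 = [3; 2, 3, 9].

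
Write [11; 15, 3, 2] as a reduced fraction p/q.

1184/107

Using pₖ = aₖpₖ₋₁ + pₖ₋₂ and qₖ = aₖqₖ₋₁ + qₖ₋₂:
  k=0: a=11, p=11, q=1
  k=1: a=15, p=166, q=15
  k=2: a=3, p=509, q=46
  k=3: a=2, p=1184, q=107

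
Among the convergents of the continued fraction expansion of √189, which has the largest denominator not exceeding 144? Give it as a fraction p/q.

1526/111

√189 = [13; 1, 2, 1, 26, …] (period length 4).
Convergents:
  p_0/q_0 = 13/1
  p_1/q_1 = 14/1
  p_2/q_2 = 41/3
  p_3/q_3 = 55/4
  p_4/q_4 = 1471/107
  p_5/q_5 = 1526/111
  p_6/q_6 = 4523/329
q_5 = 111 ≤ 144 < 329 = q_6, so the answer is 1526/111.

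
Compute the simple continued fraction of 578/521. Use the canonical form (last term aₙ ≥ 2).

578 = 1·521 + 57
521 = 9·57 + 8
57 = 7·8 + 1
8 = 8·1 + 0  (stop)
So 578/521 = [1; 9, 7, 8].

[1; 9, 7, 8]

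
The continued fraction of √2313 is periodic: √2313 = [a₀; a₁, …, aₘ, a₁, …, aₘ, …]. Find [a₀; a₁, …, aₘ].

a₀ = ⌊√2313⌋ = 48.
With m₀=0, d₀=1 and mₖ₊₁ = dₖaₖ − mₖ, dₖ₊₁ = (n − mₖ₊₁²)/dₖ, aₖ₊₁ = ⌊(a₀+mₖ₊₁)/dₖ₊₁⌋:
  k=1: m=48, d=9, a=10
  k=2: m=42, d=61, a=1
  k=3: m=19, d=32, a=2
  k=4: m=45, d=9, a=10
  k=5: m=45, d=32, a=2
  k=6: m=19, d=61, a=1
  k=7: m=42, d=9, a=10
  k=8: m=48, d=1, a=96
d=1 and a=2a₀=96 at k=8, so the next step gives (m, d) = (48, 9) again — its k=1 value — and the period has length 8.

[48; 10, 1, 2, 10, 2, 1, 10, 96]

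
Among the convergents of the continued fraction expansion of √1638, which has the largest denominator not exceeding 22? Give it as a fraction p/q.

688/17

√1638 = [40; 2, 8, 2, 80, …] (period length 4).
Convergents:
  p_0/q_0 = 40/1
  p_1/q_1 = 81/2
  p_2/q_2 = 688/17
  p_3/q_3 = 1457/36
q_2 = 17 ≤ 22 < 36 = q_3, so the answer is 688/17.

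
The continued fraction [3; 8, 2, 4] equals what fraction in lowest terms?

Using pₖ = aₖpₖ₋₁ + pₖ₋₂ and qₖ = aₖqₖ₋₁ + qₖ₋₂:
  k=0: a=3, p=3, q=1
  k=1: a=8, p=25, q=8
  k=2: a=2, p=53, q=17
  k=3: a=4, p=237, q=76

237/76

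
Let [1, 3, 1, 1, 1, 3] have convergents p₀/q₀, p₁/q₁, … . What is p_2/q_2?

Using pₖ = aₖpₖ₋₁ + pₖ₋₂, qₖ = aₖqₖ₋₁ + qₖ₋₂ (with p₋₁=1, p₋₂=0, q₋₁=0, q₋₂=1):
  k=0: a=1, p=1, q=1
  k=1: a=3, p=4, q=3
  k=2: a=1, p=5, q=4

5/4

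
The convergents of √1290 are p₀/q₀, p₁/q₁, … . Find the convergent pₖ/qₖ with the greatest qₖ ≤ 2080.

√1290 = [35; 1, 10, 1, 70, …] (period length 4).
Convergents:
  p_0/q_0 = 35/1
  p_1/q_1 = 36/1
  p_2/q_2 = 395/11
  p_3/q_3 = 431/12
  p_4/q_4 = 30565/851
  p_5/q_5 = 30996/863
  p_6/q_6 = 340525/9481
q_5 = 863 ≤ 2080 < 9481 = q_6, so the answer is 30996/863.

30996/863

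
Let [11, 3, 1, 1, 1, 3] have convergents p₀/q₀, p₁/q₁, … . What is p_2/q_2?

45/4

Using pₖ = aₖpₖ₋₁ + pₖ₋₂, qₖ = aₖqₖ₋₁ + qₖ₋₂ (with p₋₁=1, p₋₂=0, q₋₁=0, q₋₂=1):
  k=0: a=11, p=11, q=1
  k=1: a=3, p=34, q=3
  k=2: a=1, p=45, q=4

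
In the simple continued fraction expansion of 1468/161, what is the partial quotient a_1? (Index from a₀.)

1468 = 9·161 + 19   →  a_0 = 9
161 = 8·19 + 9   →  a_1 = 8

8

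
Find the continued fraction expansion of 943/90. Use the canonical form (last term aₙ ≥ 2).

943 = 10×90 + 43
90 = 2×43 + 4
43 = 10×4 + 3
4 = 1×3 + 1
3 = 3×1 + 0  (stop)
So 943/90 = [10; 2, 10, 1, 3].

[10; 2, 10, 1, 3]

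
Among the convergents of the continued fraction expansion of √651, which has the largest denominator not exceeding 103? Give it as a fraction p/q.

√651 = [25; 1, 1, 16, 1, 1, 50, …] (period length 6).
Convergents:
  p_0/q_0 = 25/1
  p_1/q_1 = 26/1
  p_2/q_2 = 51/2
  p_3/q_3 = 842/33
  p_4/q_4 = 893/35
  p_5/q_5 = 1735/68
  p_6/q_6 = 87643/3435
q_5 = 68 ≤ 103 < 3435 = q_6, so the answer is 1735/68.

1735/68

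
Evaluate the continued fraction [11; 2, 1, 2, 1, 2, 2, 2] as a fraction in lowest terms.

1955/172

Fold from the inside: start with 2/1.
  2 + 1/2 = 5/2
  2 + 2/5 = 12/5
  1 + 5/12 = 17/12
  2 + 12/17 = 46/17
  1 + 17/46 = 63/46
  2 + 46/63 = 172/63
  11 + 63/172 = 1955/172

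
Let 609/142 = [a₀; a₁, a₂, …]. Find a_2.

2

609 = 4·142 + 41   →  a_0 = 4
142 = 3·41 + 19   →  a_1 = 3
41 = 2·19 + 3   →  a_2 = 2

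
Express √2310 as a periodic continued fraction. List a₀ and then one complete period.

a₀ = ⌊√2310⌋ = 48.
With m₀=0, d₀=1 and mₖ₊₁ = dₖaₖ − mₖ, dₖ₊₁ = (n − mₖ₊₁²)/dₖ, aₖ₊₁ = ⌊(a₀+mₖ₊₁)/dₖ₊₁⌋:
  k=1: m=48, d=6, a=16
  k=2: m=48, d=1, a=96
d=1 and a=2a₀=96 at k=2, so the next step gives (m, d) = (48, 6) again — its k=1 value — and the period has length 2.

[48; 16, 96]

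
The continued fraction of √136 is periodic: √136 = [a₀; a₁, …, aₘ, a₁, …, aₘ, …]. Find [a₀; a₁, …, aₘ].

a₀ = ⌊√136⌋ = 11.
With m₀=0, d₀=1 and mₖ₊₁ = dₖaₖ − mₖ, dₖ₊₁ = (n − mₖ₊₁²)/dₖ, aₖ₊₁ = ⌊(a₀+mₖ₊₁)/dₖ₊₁⌋:
  k=1: m=11, d=15, a=1
  k=2: m=4, d=8, a=1
  k=3: m=4, d=15, a=1
  k=4: m=11, d=1, a=22
d=1 and a=2a₀=22 at k=4, so the next step gives (m, d) = (11, 15) again — its k=1 value — and the period has length 4.

[11; 1, 1, 1, 22]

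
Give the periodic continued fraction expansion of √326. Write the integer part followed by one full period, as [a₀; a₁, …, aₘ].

a₀ = ⌊√326⌋ = 18.
With m₀=0, d₀=1 and mₖ₊₁ = dₖaₖ − mₖ, dₖ₊₁ = (n − mₖ₊₁²)/dₖ, aₖ₊₁ = ⌊(a₀+mₖ₊₁)/dₖ₊₁⌋:
  k=1: m=18, d=2, a=18
  k=2: m=18, d=1, a=36
d=1 and a=2a₀=36 at k=2, so the next step gives (m, d) = (18, 2) again — its k=1 value — and the period has length 2.

[18; 18, 36]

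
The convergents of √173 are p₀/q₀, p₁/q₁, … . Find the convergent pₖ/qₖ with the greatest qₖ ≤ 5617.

√173 = [13; 6, 1, 1, 6, 26, …] (period length 5).
Convergents:
  p_0/q_0 = 13/1
  p_1/q_1 = 79/6
  p_2/q_2 = 92/7
  p_3/q_3 = 171/13
  p_4/q_4 = 1118/85
  p_5/q_5 = 29239/2223
  p_6/q_6 = 176552/13423
q_5 = 2223 ≤ 5617 < 13423 = q_6, so the answer is 29239/2223.

29239/2223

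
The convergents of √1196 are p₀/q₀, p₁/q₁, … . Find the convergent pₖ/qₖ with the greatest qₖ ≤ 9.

√1196 = [34; 1, 1, 2, 1, 1, 68, …] (period length 6).
Convergents:
  p_0/q_0 = 34/1
  p_1/q_1 = 35/1
  p_2/q_2 = 69/2
  p_3/q_3 = 173/5
  p_4/q_4 = 242/7
  p_5/q_5 = 415/12
q_4 = 7 ≤ 9 < 12 = q_5, so the answer is 242/7.

242/7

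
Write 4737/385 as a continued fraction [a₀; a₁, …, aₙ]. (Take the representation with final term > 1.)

4737 = 12·385 + 117
385 = 3·117 + 34
117 = 3·34 + 15
34 = 2·15 + 4
15 = 3·4 + 3
4 = 1·3 + 1
3 = 3·1 + 0  (stop)
So 4737/385 = [12; 3, 3, 2, 3, 1, 3].

[12; 3, 3, 2, 3, 1, 3]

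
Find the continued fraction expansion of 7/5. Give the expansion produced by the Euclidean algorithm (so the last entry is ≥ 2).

[1; 2, 2]

7 = 1*5 + 2
5 = 2*2 + 1
2 = 2*1 + 0  (stop)
So 7/5 = [1; 2, 2].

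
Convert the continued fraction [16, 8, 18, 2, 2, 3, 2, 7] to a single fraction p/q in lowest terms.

Using pₖ = aₖpₖ₋₁ + pₖ₋₂ and qₖ = aₖqₖ₋₁ + qₖ₋₂:
  k=0: a=16, p=16, q=1
  k=1: a=8, p=129, q=8
  k=2: a=18, p=2338, q=145
  k=3: a=2, p=4805, q=298
  k=4: a=2, p=11948, q=741
  k=5: a=3, p=40649, q=2521
  k=6: a=2, p=93246, q=5783
  k=7: a=7, p=693371, q=43002

693371/43002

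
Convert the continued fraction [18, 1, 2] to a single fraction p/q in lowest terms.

Fold from the inside: start with 2/1.
  1 + 1/2 = 3/2
  18 + 2/3 = 56/3

56/3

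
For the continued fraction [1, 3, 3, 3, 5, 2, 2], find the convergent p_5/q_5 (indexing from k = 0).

499/383

Using pₖ = aₖpₖ₋₁ + pₖ₋₂, qₖ = aₖqₖ₋₁ + qₖ₋₂ (with p₋₁=1, p₋₂=0, q₋₁=0, q₋₂=1):
  k=0: a=1, p=1, q=1
  k=1: a=3, p=4, q=3
  k=2: a=3, p=13, q=10
  k=3: a=3, p=43, q=33
  k=4: a=5, p=228, q=175
  k=5: a=2, p=499, q=383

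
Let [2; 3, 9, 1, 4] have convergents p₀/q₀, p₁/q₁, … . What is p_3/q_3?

72/31

Using pₖ = aₖpₖ₋₁ + pₖ₋₂, qₖ = aₖqₖ₋₁ + qₖ₋₂ (with p₋₁=1, p₋₂=0, q₋₁=0, q₋₂=1):
  k=0: a=2, p=2, q=1
  k=1: a=3, p=7, q=3
  k=2: a=9, p=65, q=28
  k=3: a=1, p=72, q=31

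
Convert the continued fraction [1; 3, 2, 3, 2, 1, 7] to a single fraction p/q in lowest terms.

Using pₖ = aₖpₖ₋₁ + pₖ₋₂ and qₖ = aₖqₖ₋₁ + qₖ₋₂:
  k=0: a=1, p=1, q=1
  k=1: a=3, p=4, q=3
  k=2: a=2, p=9, q=7
  k=3: a=3, p=31, q=24
  k=4: a=2, p=71, q=55
  k=5: a=1, p=102, q=79
  k=6: a=7, p=785, q=608

785/608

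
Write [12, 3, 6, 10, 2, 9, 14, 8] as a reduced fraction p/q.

5381301/436934

Using pₖ = aₖpₖ₋₁ + pₖ₋₂ and qₖ = aₖqₖ₋₁ + qₖ₋₂:
  k=0: a=12, p=12, q=1
  k=1: a=3, p=37, q=3
  k=2: a=6, p=234, q=19
  k=3: a=10, p=2377, q=193
  k=4: a=2, p=4988, q=405
  k=5: a=9, p=47269, q=3838
  k=6: a=14, p=666754, q=54137
  k=7: a=8, p=5381301, q=436934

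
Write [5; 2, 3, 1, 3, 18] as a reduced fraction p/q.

3379/621

Using pₖ = aₖpₖ₋₁ + pₖ₋₂ and qₖ = aₖqₖ₋₁ + qₖ₋₂:
  k=0: a=5, p=5, q=1
  k=1: a=2, p=11, q=2
  k=2: a=3, p=38, q=7
  k=3: a=1, p=49, q=9
  k=4: a=3, p=185, q=34
  k=5: a=18, p=3379, q=621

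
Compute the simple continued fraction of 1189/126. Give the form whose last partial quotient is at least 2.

[9; 2, 3, 2, 3, 2]

1189 = 9*126 + 55
126 = 2*55 + 16
55 = 3*16 + 7
16 = 2*7 + 2
7 = 3*2 + 1
2 = 2*1 + 0  (stop)
So 1189/126 = [9; 2, 3, 2, 3, 2].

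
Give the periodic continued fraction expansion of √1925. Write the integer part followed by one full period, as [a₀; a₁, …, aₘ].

[43; 1, 6, 1, 86]

a₀ = ⌊√1925⌋ = 43.
With m₀=0, d₀=1 and mₖ₊₁ = dₖaₖ − mₖ, dₖ₊₁ = (n − mₖ₊₁²)/dₖ, aₖ₊₁ = ⌊(a₀+mₖ₊₁)/dₖ₊₁⌋:
  k=1: m=43, d=76, a=1
  k=2: m=33, d=11, a=6
  k=3: m=33, d=76, a=1
  k=4: m=43, d=1, a=86
d=1 and a=2a₀=86 at k=4, so the next step gives (m, d) = (43, 76) again — its k=1 value — and the period has length 4.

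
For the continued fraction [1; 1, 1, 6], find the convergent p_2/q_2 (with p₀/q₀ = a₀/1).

Using pₖ = aₖpₖ₋₁ + pₖ₋₂, qₖ = aₖqₖ₋₁ + qₖ₋₂ (with p₋₁=1, p₋₂=0, q₋₁=0, q₋₂=1):
  k=0: a=1, p=1, q=1
  k=1: a=1, p=2, q=1
  k=2: a=1, p=3, q=2

3/2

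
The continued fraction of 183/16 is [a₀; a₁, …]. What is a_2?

3

183 = 11·16 + 7   →  a_0 = 11
16 = 2·7 + 2   →  a_1 = 2
7 = 3·2 + 1   →  a_2 = 3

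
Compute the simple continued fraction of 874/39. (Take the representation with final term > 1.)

[22; 2, 2, 3, 2]

874 = 22·39 + 16
39 = 2·16 + 7
16 = 2·7 + 2
7 = 3·2 + 1
2 = 2·1 + 0  (stop)
So 874/39 = [22; 2, 2, 3, 2].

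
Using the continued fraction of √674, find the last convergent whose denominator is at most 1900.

√674 = [25; 1, 24, 1, 50, …] (period length 4).
Convergents:
  p_0/q_0 = 25/1
  p_1/q_1 = 26/1
  p_2/q_2 = 649/25
  p_3/q_3 = 675/26
  p_4/q_4 = 34399/1325
  p_5/q_5 = 35074/1351
  p_6/q_6 = 876175/33749
q_5 = 1351 ≤ 1900 < 33749 = q_6, so the answer is 35074/1351.

35074/1351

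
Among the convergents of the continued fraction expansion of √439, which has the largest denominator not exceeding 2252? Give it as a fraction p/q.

√439 = [20; 1, 19, 1, 40, …] (period length 4).
Convergents:
  p_0/q_0 = 20/1
  p_1/q_1 = 21/1
  p_2/q_2 = 419/20
  p_3/q_3 = 440/21
  p_4/q_4 = 18019/860
  p_5/q_5 = 18459/881
  p_6/q_6 = 368740/17599
q_5 = 881 ≤ 2252 < 17599 = q_6, so the answer is 18459/881.

18459/881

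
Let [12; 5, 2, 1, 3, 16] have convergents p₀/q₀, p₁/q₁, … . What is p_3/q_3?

Using pₖ = aₖpₖ₋₁ + pₖ₋₂, qₖ = aₖqₖ₋₁ + qₖ₋₂ (with p₋₁=1, p₋₂=0, q₋₁=0, q₋₂=1):
  k=0: a=12, p=12, q=1
  k=1: a=5, p=61, q=5
  k=2: a=2, p=134, q=11
  k=3: a=1, p=195, q=16

195/16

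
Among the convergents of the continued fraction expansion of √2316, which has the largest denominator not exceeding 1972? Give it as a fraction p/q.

√2316 = [48; 8, 96, …] (period length 2).
Convergents:
  p_0/q_0 = 48/1
  p_1/q_1 = 385/8
  p_2/q_2 = 37008/769
  p_3/q_3 = 296449/6160
q_2 = 769 ≤ 1972 < 6160 = q_3, so the answer is 37008/769.

37008/769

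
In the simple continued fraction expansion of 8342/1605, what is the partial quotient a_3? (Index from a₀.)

1

8342 = 5·1605 + 317   →  a_0 = 5
1605 = 5·317 + 20   →  a_1 = 5
317 = 15·20 + 17   →  a_2 = 15
20 = 1·17 + 3   →  a_3 = 1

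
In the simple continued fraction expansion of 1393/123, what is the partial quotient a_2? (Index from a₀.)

13

1393 = 11·123 + 40   →  a_0 = 11
123 = 3·40 + 3   →  a_1 = 3
40 = 13·3 + 1   →  a_2 = 13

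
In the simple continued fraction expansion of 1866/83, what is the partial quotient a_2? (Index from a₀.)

13

1866 = 22·83 + 40   →  a_0 = 22
83 = 2·40 + 3   →  a_1 = 2
40 = 13·3 + 1   →  a_2 = 13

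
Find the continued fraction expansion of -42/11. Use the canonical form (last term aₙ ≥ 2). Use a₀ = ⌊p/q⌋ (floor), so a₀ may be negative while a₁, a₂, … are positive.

[-4; 5, 2]

-42 = -4*11 + 2
11 = 5*2 + 1
2 = 2*1 + 0  (stop)
So -42/11 = [-4; 5, 2].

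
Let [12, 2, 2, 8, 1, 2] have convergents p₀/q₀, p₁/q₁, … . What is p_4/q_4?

583/47

Using pₖ = aₖpₖ₋₁ + pₖ₋₂, qₖ = aₖqₖ₋₁ + qₖ₋₂ (with p₋₁=1, p₋₂=0, q₋₁=0, q₋₂=1):
  k=0: a=12, p=12, q=1
  k=1: a=2, p=25, q=2
  k=2: a=2, p=62, q=5
  k=3: a=8, p=521, q=42
  k=4: a=1, p=583, q=47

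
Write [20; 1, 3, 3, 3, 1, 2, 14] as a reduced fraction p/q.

Using pₖ = aₖpₖ₋₁ + pₖ₋₂ and qₖ = aₖqₖ₋₁ + qₖ₋₂:
  k=0: a=20, p=20, q=1
  k=1: a=1, p=21, q=1
  k=2: a=3, p=83, q=4
  k=3: a=3, p=270, q=13
  k=4: a=3, p=893, q=43
  k=5: a=1, p=1163, q=56
  k=6: a=2, p=3219, q=155
  k=7: a=14, p=46229, q=2226

46229/2226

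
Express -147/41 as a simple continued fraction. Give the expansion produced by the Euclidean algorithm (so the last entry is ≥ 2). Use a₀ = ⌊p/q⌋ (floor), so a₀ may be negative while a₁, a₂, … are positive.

[-4; 2, 2, 2, 3]

-147 = -4*41 + 17
41 = 2*17 + 7
17 = 2*7 + 3
7 = 2*3 + 1
3 = 3*1 + 0  (stop)
So -147/41 = [-4; 2, 2, 2, 3].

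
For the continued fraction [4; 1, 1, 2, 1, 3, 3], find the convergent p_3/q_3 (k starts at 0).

Using pₖ = aₖpₖ₋₁ + pₖ₋₂, qₖ = aₖqₖ₋₁ + qₖ₋₂ (with p₋₁=1, p₋₂=0, q₋₁=0, q₋₂=1):
  k=0: a=4, p=4, q=1
  k=1: a=1, p=5, q=1
  k=2: a=1, p=9, q=2
  k=3: a=2, p=23, q=5

23/5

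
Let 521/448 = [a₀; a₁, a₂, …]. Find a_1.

6

521 = 1·448 + 73   →  a_0 = 1
448 = 6·73 + 10   →  a_1 = 6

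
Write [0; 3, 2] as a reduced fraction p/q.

Using pₖ = aₖpₖ₋₁ + pₖ₋₂ and qₖ = aₖqₖ₋₁ + qₖ₋₂:
  k=0: a=0, p=0, q=1
  k=1: a=3, p=1, q=3
  k=2: a=2, p=2, q=7

2/7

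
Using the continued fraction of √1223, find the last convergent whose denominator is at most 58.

√1223 = [34; 1, 33, 1, 68, …] (period length 4).
Convergents:
  p_0/q_0 = 34/1
  p_1/q_1 = 35/1
  p_2/q_2 = 1189/34
  p_3/q_3 = 1224/35
  p_4/q_4 = 84421/2414
q_3 = 35 ≤ 58 < 2414 = q_4, so the answer is 1224/35.

1224/35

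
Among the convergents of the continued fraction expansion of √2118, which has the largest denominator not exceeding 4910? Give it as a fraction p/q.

194810/4233

√2118 = [46; 46, 92, …] (period length 2).
Convergents:
  p_0/q_0 = 46/1
  p_1/q_1 = 2117/46
  p_2/q_2 = 194810/4233
  p_3/q_3 = 8963377/194764
q_2 = 4233 ≤ 4910 < 194764 = q_3, so the answer is 194810/4233.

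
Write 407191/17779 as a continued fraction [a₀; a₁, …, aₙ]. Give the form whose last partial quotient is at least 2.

[22; 1, 9, 3, 3, 14, 12]

407191 = 22×17779 + 16053
17779 = 1×16053 + 1726
16053 = 9×1726 + 519
1726 = 3×519 + 169
519 = 3×169 + 12
169 = 14×12 + 1
12 = 12×1 + 0  (stop)
So 407191/17779 = [22; 1, 9, 3, 3, 14, 12].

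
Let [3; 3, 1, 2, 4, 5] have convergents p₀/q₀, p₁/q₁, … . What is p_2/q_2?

Using pₖ = aₖpₖ₋₁ + pₖ₋₂, qₖ = aₖqₖ₋₁ + qₖ₋₂ (with p₋₁=1, p₋₂=0, q₋₁=0, q₋₂=1):
  k=0: a=3, p=3, q=1
  k=1: a=3, p=10, q=3
  k=2: a=1, p=13, q=4

13/4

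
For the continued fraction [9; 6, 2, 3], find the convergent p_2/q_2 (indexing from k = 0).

119/13

Using pₖ = aₖpₖ₋₁ + pₖ₋₂, qₖ = aₖqₖ₋₁ + qₖ₋₂ (with p₋₁=1, p₋₂=0, q₋₁=0, q₋₂=1):
  k=0: a=9, p=9, q=1
  k=1: a=6, p=55, q=6
  k=2: a=2, p=119, q=13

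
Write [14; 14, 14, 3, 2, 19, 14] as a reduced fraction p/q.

Fold from the inside: start with 14/1.
  19 + 1/14 = 267/14
  2 + 14/267 = 548/267
  3 + 267/548 = 1911/548
  14 + 548/1911 = 27302/1911
  14 + 1911/27302 = 384139/27302
  14 + 27302/384139 = 5405248/384139

5405248/384139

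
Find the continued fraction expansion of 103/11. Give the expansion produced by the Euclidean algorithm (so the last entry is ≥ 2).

[9; 2, 1, 3]

103 = 9·11 + 4
11 = 2·4 + 3
4 = 1·3 + 1
3 = 3·1 + 0  (stop)
So 103/11 = [9; 2, 1, 3].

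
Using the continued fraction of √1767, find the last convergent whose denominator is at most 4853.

98910/2353

√1767 = [42; 28, 84, …] (period length 2).
Convergents:
  p_0/q_0 = 42/1
  p_1/q_1 = 1177/28
  p_2/q_2 = 98910/2353
  p_3/q_3 = 2770657/65912
q_2 = 2353 ≤ 4853 < 65912 = q_3, so the answer is 98910/2353.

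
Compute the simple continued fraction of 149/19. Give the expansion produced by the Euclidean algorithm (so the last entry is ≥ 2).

149 = 7×19 + 16
19 = 1×16 + 3
16 = 5×3 + 1
3 = 3×1 + 0  (stop)
So 149/19 = [7; 1, 5, 3].

[7; 1, 5, 3]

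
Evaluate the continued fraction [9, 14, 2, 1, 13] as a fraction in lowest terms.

5333/588

Fold from the inside: start with 13/1.
  1 + 1/13 = 14/13
  2 + 13/14 = 41/14
  14 + 14/41 = 588/41
  9 + 41/588 = 5333/588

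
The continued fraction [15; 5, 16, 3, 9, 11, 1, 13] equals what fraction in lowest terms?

5923150/389743

Using pₖ = aₖpₖ₋₁ + pₖ₋₂ and qₖ = aₖqₖ₋₁ + qₖ₋₂:
  k=0: a=15, p=15, q=1
  k=1: a=5, p=76, q=5
  k=2: a=16, p=1231, q=81
  k=3: a=3, p=3769, q=248
  k=4: a=9, p=35152, q=2313
  k=5: a=11, p=390441, q=25691
  k=6: a=1, p=425593, q=28004
  k=7: a=13, p=5923150, q=389743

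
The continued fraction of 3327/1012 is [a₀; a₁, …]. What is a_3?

10

3327 = 3·1012 + 291   →  a_0 = 3
1012 = 3·291 + 139   →  a_1 = 3
291 = 2·139 + 13   →  a_2 = 2
139 = 10·13 + 9   →  a_3 = 10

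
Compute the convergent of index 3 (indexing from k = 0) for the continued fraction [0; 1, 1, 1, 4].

2/3

Using pₖ = aₖpₖ₋₁ + pₖ₋₂, qₖ = aₖqₖ₋₁ + qₖ₋₂ (with p₋₁=1, p₋₂=0, q₋₁=0, q₋₂=1):
  k=0: a=0, p=0, q=1
  k=1: a=1, p=1, q=1
  k=2: a=1, p=1, q=2
  k=3: a=1, p=2, q=3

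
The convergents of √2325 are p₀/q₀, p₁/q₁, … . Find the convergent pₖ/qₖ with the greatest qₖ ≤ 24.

√2325 = [48; 4, 1, 1, 2, 1, 1, 4, 96, …] (period length 8).
Convergents:
  p_0/q_0 = 48/1
  p_1/q_1 = 193/4
  p_2/q_2 = 241/5
  p_3/q_3 = 434/9
  p_4/q_4 = 1109/23
  p_5/q_5 = 1543/32
q_4 = 23 ≤ 24 < 32 = q_5, so the answer is 1109/23.

1109/23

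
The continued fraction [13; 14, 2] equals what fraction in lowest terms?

379/29

Fold from the inside: start with 2/1.
  14 + 1/2 = 29/2
  13 + 2/29 = 379/29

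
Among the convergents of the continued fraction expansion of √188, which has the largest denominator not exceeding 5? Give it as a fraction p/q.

√188 = [13; 1, 2, 2, 6, 2, 2, 1, 26, …] (period length 8).
Convergents:
  p_0/q_0 = 13/1
  p_1/q_1 = 14/1
  p_2/q_2 = 41/3
  p_3/q_3 = 96/7
q_2 = 3 ≤ 5 < 7 = q_3, so the answer is 41/3.

41/3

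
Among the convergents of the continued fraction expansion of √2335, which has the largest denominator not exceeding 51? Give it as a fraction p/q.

1353/28

√2335 = [48; 3, 9, 3, 96, …] (period length 4).
Convergents:
  p_0/q_0 = 48/1
  p_1/q_1 = 145/3
  p_2/q_2 = 1353/28
  p_3/q_3 = 4204/87
q_2 = 28 ≤ 51 < 87 = q_3, so the answer is 1353/28.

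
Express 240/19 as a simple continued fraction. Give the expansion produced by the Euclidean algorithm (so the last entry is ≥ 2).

240 = 12·19 + 12
19 = 1·12 + 7
12 = 1·7 + 5
7 = 1·5 + 2
5 = 2·2 + 1
2 = 2·1 + 0  (stop)
So 240/19 = [12; 1, 1, 1, 2, 2].

[12; 1, 1, 1, 2, 2]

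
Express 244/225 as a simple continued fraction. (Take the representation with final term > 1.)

244 = 1×225 + 19
225 = 11×19 + 16
19 = 1×16 + 3
16 = 5×3 + 1
3 = 3×1 + 0  (stop)
So 244/225 = [1; 11, 1, 5, 3].

[1; 11, 1, 5, 3]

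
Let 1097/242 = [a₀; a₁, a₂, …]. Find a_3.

1097 = 4·242 + 129   →  a_0 = 4
242 = 1·129 + 113   →  a_1 = 1
129 = 1·113 + 16   →  a_2 = 1
113 = 7·16 + 1   →  a_3 = 7

7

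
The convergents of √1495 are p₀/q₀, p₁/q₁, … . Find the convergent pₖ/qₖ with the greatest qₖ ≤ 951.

26911/696

√1495 = [38; 1, 1, 1, 76, …] (period length 4).
Convergents:
  p_0/q_0 = 38/1
  p_1/q_1 = 39/1
  p_2/q_2 = 77/2
  p_3/q_3 = 116/3
  p_4/q_4 = 8893/230
  p_5/q_5 = 9009/233
  p_6/q_6 = 17902/463
  p_7/q_7 = 26911/696
  p_8/q_8 = 2063138/53359
q_7 = 696 ≤ 951 < 53359 = q_8, so the answer is 26911/696.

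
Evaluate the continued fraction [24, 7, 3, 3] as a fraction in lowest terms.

Fold from the inside: start with 3/1.
  3 + 1/3 = 10/3
  7 + 3/10 = 73/10
  24 + 10/73 = 1762/73

1762/73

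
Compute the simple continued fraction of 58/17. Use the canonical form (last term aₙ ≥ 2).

58 = 3*17 + 7
17 = 2*7 + 3
7 = 2*3 + 1
3 = 3*1 + 0  (stop)
So 58/17 = [3; 2, 2, 3].

[3; 2, 2, 3]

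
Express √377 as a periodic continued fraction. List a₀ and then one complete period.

a₀ = ⌊√377⌋ = 19.
With m₀=0, d₀=1 and mₖ₊₁ = dₖaₖ − mₖ, dₖ₊₁ = (n − mₖ₊₁²)/dₖ, aₖ₊₁ = ⌊(a₀+mₖ₊₁)/dₖ₊₁⌋:
  k=1: m=19, d=16, a=2
  k=2: m=13, d=13, a=2
  k=3: m=13, d=16, a=2
  k=4: m=19, d=1, a=38
d=1 and a=2a₀=38 at k=4, so the next step gives (m, d) = (19, 16) again — its k=1 value — and the period has length 4.

[19; 2, 2, 2, 38]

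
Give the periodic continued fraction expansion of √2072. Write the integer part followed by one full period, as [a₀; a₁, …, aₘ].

[45; 1, 1, 12, 1, 1, 90]

a₀ = ⌊√2072⌋ = 45.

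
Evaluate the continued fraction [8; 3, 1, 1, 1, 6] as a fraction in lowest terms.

Fold from the inside: start with 6/1.
  1 + 1/6 = 7/6
  1 + 6/7 = 13/7
  1 + 7/13 = 20/13
  3 + 13/20 = 73/20
  8 + 20/73 = 604/73

604/73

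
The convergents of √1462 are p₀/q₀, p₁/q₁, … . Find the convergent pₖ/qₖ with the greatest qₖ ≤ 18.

650/17

√1462 = [38; 4, 4, 4, 76, …] (period length 4).
Convergents:
  p_0/q_0 = 38/1
  p_1/q_1 = 153/4
  p_2/q_2 = 650/17
  p_3/q_3 = 2753/72
q_2 = 17 ≤ 18 < 72 = q_3, so the answer is 650/17.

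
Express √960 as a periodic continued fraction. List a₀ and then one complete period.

a₀ = ⌊√960⌋ = 30.
With m₀=0, d₀=1 and mₖ₊₁ = dₖaₖ − mₖ, dₖ₊₁ = (n − mₖ₊₁²)/dₖ, aₖ₊₁ = ⌊(a₀+mₖ₊₁)/dₖ₊₁⌋:
  k=1: m=30, d=60, a=1
  k=2: m=30, d=1, a=60
d=1 and a=2a₀=60 at k=2, so the next step gives (m, d) = (30, 60) again — its k=1 value — and the period has length 2.

[30; 1, 60]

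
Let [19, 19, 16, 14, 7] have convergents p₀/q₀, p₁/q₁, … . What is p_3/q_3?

Using pₖ = aₖpₖ₋₁ + pₖ₋₂, qₖ = aₖqₖ₋₁ + qₖ₋₂ (with p₋₁=1, p₋₂=0, q₋₁=0, q₋₂=1):
  k=0: a=19, p=19, q=1
  k=1: a=19, p=362, q=19
  k=2: a=16, p=5811, q=305
  k=3: a=14, p=81716, q=4289

81716/4289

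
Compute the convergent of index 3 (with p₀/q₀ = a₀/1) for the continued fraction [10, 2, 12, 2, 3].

Using pₖ = aₖpₖ₋₁ + pₖ₋₂, qₖ = aₖqₖ₋₁ + qₖ₋₂ (with p₋₁=1, p₋₂=0, q₋₁=0, q₋₂=1):
  k=0: a=10, p=10, q=1
  k=1: a=2, p=21, q=2
  k=2: a=12, p=262, q=25
  k=3: a=2, p=545, q=52

545/52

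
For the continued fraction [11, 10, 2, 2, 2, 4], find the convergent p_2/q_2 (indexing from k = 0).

Using pₖ = aₖpₖ₋₁ + pₖ₋₂, qₖ = aₖqₖ₋₁ + qₖ₋₂ (with p₋₁=1, p₋₂=0, q₋₁=0, q₋₂=1):
  k=0: a=11, p=11, q=1
  k=1: a=10, p=111, q=10
  k=2: a=2, p=233, q=21

233/21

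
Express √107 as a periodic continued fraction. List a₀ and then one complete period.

[10; 2, 1, 9, 1, 2, 20]

a₀ = ⌊√107⌋ = 10.
With m₀=0, d₀=1 and mₖ₊₁ = dₖaₖ − mₖ, dₖ₊₁ = (n − mₖ₊₁²)/dₖ, aₖ₊₁ = ⌊(a₀+mₖ₊₁)/dₖ₊₁⌋:
  k=1: m=10, d=7, a=2
  k=2: m=4, d=13, a=1
  k=3: m=9, d=2, a=9
  k=4: m=9, d=13, a=1
  k=5: m=4, d=7, a=2
  k=6: m=10, d=1, a=20
d=1 and a=2a₀=20 at k=6, so the next step gives (m, d) = (10, 7) again — its k=1 value — and the period has length 6.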